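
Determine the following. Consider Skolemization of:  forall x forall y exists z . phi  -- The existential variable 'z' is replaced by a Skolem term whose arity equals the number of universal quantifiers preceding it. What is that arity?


Quantifier prefix: forall x forall y exists z
'z' is existentially quantified at position 3.
Universal variables preceding it: x, y
Skolem function arity = 2

2


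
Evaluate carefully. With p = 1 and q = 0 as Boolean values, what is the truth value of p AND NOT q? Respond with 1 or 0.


p = 1, q = 0
Operation: p AND NOT q
Evaluate: 1 AND NOT 0 = 1

1


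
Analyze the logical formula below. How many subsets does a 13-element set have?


The power set of a set with n elements has 2^n elements.
|P(S)| = 2^13 = 8192

8192


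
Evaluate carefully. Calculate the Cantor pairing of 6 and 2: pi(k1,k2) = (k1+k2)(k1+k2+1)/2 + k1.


k1 + k2 = 8
(k1+k2)(k1+k2+1)/2 = 8 * 9 / 2 = 36
pi = 36 + 6 = 42

42


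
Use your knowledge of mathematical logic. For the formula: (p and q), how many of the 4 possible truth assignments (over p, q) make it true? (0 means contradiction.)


Check all 4 assignments:
p=0, q=0: 0
p=0, q=1: 0
p=1, q=0: 0
p=1, q=1: 1
Count of True = 1

1


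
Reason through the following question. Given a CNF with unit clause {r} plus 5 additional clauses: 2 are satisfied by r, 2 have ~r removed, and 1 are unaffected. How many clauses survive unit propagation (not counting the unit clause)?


Satisfied (removed): 2
Shortened (remain): 2
Unchanged (remain): 1
Remaining = 2 + 1 = 3

3


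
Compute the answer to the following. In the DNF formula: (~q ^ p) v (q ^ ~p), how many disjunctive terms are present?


A DNF formula is a disjunction of terms (conjunctions).
Terms are separated by v.
Counting the disjuncts: 2 terms.

2


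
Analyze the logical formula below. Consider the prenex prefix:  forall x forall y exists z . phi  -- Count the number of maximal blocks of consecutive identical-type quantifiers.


Quantifier-type sequence: A A E  (A=forall, E=exists)
Group into maximal same-type runs:
  Ax2 | Ex1
Number of blocks = 2

2


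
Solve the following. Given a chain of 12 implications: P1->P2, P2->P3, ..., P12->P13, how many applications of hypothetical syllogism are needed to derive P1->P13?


With 12 implications in a chain connecting 13 propositions:
P1->P2, P2->P3, ..., P12->P13
Steps needed = (number of implications) - 1 = 12 - 1 = 11

11


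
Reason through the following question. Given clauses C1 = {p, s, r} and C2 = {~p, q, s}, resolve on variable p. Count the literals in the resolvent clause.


Remove p from C1 and ~p from C2.
C1 remainder: {s, r}
C2 remainder: {q, s}
Union (resolvent): {q, r, s}
Resolvent has 3 literal(s).

3


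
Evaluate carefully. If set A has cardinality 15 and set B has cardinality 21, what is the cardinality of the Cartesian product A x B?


The Cartesian product A x B contains all ordered pairs (a, b).
|A x B| = |A| * |B| = 15 * 21 = 315

315


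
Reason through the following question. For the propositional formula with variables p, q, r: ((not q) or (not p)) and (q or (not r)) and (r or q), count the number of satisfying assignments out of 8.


Evaluate all 8 assignments for p, q, r:
p=0, q=0, r=0: 0
p=0, q=0, r=1: 0
p=0, q=1, r=0: 1
p=0, q=1, r=1: 1
p=1, q=0, r=0: 0
p=1, q=0, r=1: 0
p=1, q=1, r=0: 0
p=1, q=1, r=1: 0
Satisfying count = 2

2


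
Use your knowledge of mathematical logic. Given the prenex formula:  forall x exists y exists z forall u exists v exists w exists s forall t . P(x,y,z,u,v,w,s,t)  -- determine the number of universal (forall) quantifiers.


Quantifier prefix: forall x exists y exists z forall u exists v exists w exists s forall t
Mark each quantifier type:
  U E E U E E E U
Universal count = 3, Existential count = 5
Asked for universal (forall) quantifiers: 3

3


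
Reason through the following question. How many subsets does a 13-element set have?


The power set of a set with n elements has 2^n elements.
|P(S)| = 2^13 = 8192

8192


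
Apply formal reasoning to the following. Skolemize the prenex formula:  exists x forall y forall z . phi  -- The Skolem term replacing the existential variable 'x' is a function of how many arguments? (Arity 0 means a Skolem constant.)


Quantifier prefix: exists x forall y forall z
'x' is existentially quantified at position 1.
No universal quantifiers precede it.
Skolem function arity = 0 (a Skolem constant)

0


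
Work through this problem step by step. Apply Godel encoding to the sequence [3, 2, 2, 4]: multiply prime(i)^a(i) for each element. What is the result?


Encode each element as an exponent of the corresponding prime:
  2^3 = 8
  3^2 = 9
  5^2 = 25
  7^4 = 2401
Product = 8 * 9 * 25 * 2401 = 4321800

4321800


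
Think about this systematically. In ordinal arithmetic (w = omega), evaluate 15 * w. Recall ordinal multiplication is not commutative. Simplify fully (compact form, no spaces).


Compute 15 * w.
Ordinal * is associative and left-distributive over +, but NOT commutative; for finite n>1, n*w = w but w*n stays w*n.
For finite n>0, n * w = sup{n*k : k<w} = w. So 15 * w = w.
Result = w

w


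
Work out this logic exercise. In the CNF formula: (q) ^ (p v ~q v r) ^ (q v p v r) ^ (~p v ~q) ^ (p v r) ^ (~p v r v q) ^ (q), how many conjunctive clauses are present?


A CNF formula is a conjunction of clauses.
Clauses are separated by ^.
Counting the conjuncts: 7 clauses.

7


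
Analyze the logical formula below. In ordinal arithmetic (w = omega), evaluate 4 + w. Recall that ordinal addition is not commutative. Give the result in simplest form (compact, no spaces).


Compute 4 + w.
Ordinal + is associative but NOT commutative; for finite n>0, n + w = w but w + n stays w+n.
Any finite left addend is absorbed by w on the right: 4 + w = w.
Result = w

w


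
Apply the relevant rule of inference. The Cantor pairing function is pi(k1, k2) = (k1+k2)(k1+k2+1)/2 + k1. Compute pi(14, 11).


k1 + k2 = 25
(k1+k2)(k1+k2+1)/2 = 25 * 26 / 2 = 325
pi = 325 + 14 = 339

339


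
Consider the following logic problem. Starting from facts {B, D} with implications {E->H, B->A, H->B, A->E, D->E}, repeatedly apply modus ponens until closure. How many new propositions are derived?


Initial facts: {B, D}
Apply modus ponens to closure:
  B and B->A  =>  A
  A and A->E  =>  E
  E and E->H  =>  H
Final known: {A, B, D, E, H}
New propositions: {A, E, H}
Count = 3

3


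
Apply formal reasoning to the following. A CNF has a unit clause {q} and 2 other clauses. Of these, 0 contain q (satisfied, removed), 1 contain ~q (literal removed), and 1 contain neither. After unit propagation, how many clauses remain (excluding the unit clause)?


Satisfied (removed): 0
Shortened (remain): 1
Unchanged (remain): 1
Remaining = 1 + 1 = 2

2


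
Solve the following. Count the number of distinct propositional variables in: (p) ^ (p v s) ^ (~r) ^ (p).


Identify each variable that appears in the formula.
Variables found: p, r, s
Count = 3

3


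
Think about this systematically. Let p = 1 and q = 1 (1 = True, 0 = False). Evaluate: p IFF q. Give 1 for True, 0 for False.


p = 1, q = 1
Operation: p IFF q
Evaluate: 1 IFF 1 = 1

1


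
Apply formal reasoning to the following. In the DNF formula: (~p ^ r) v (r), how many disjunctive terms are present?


A DNF formula is a disjunction of terms (conjunctions).
Terms are separated by v.
Counting the disjuncts: 2 terms.

2


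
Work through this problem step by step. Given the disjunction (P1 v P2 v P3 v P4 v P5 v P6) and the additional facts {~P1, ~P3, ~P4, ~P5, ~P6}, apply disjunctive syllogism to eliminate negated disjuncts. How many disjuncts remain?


Original disjuncts (6): P1, P2, P3, P4, P5, P6
Negated (eliminate): ~P1, ~P3, ~P4, ~P5, ~P6
Remaining disjuncts: P2
Count = 6 - 5 = 1

1


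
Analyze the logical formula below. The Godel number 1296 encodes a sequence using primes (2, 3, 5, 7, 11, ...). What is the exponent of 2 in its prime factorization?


Factorize 1296 by dividing by 2 repeatedly.
Division steps: 2 divides 1296 exactly 4 time(s).
Exponent of 2 = 4

4


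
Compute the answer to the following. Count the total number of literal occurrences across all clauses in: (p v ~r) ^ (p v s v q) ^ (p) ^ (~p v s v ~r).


Counting literals in each clause:
Clause 1: 2 literal(s)
Clause 2: 3 literal(s)
Clause 3: 1 literal(s)
Clause 4: 3 literal(s)
Total = 9

9


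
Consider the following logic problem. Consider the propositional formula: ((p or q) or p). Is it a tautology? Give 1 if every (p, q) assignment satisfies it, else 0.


Check all 4 assignments:
p=0, q=0: 0
p=0, q=1: 1
p=1, q=0: 1
p=1, q=1: 1
Satisfying count = 3/4.
Tautology iff count = 4: no.

0


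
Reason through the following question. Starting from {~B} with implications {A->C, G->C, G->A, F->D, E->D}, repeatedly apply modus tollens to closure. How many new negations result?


Initial negated facts: {~B}
Apply modus tollens to closure:
  (no implication fires)
Final negated: {~B}
New negations: {(none)}
Count = 0

0


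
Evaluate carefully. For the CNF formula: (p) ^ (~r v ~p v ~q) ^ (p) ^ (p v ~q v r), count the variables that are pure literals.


Check each variable for pure literal status:
p: mixed (not pure)
q: pure negative
r: mixed (not pure)
Pure literal count = 1

1


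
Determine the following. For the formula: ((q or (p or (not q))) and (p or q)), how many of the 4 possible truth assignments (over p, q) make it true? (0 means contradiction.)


Check all 4 assignments:
p=0, q=0: 0
p=0, q=1: 1
p=1, q=0: 1
p=1, q=1: 1
Count of True = 3

3


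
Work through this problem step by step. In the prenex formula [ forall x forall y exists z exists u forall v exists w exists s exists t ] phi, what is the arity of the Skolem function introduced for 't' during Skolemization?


Quantifier prefix: forall x forall y exists z exists u forall v exists w exists s exists t
't' is existentially quantified at position 8.
Universal variables preceding it: x, y, v
Skolem function arity = 3

3


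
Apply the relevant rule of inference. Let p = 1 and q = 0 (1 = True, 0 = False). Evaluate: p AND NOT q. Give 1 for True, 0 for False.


p = 1, q = 0
Operation: p AND NOT q
Evaluate: 1 AND NOT 0 = 1

1


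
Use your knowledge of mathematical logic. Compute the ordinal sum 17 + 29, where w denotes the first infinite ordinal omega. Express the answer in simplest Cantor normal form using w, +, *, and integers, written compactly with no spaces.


Compute 17 + 29.
Ordinal + is associative but NOT commutative; for finite n>0, n + w = w but w + n stays w+n.
Both operands finite; ordinal + agrees with natural +: 17 + 29 = 46.
Result = 46

46


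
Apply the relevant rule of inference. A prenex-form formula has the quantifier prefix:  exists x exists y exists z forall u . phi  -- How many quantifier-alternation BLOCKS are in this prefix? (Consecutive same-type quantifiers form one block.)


Quantifier-type sequence: E E E A  (A=forall, E=exists)
Group into maximal same-type runs:
  Ex3 | Ax1
Number of blocks = 2

2


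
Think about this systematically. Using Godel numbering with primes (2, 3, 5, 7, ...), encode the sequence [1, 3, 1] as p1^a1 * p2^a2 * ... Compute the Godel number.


Encode each element as an exponent of the corresponding prime:
  2^1 = 2
  3^3 = 27
  5^1 = 5
Product = 2 * 27 * 5 = 270

270


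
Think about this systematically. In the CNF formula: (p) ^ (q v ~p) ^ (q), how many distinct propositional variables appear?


Identify each variable that appears in the formula.
Variables found: p, q
Count = 2

2


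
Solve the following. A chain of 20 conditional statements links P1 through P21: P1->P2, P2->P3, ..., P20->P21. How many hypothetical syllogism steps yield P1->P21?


With 20 implications in a chain connecting 21 propositions:
P1->P2, P2->P3, ..., P20->P21
Steps needed = (number of implications) - 1 = 20 - 1 = 19

19


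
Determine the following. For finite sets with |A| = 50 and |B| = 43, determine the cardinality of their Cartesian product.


The Cartesian product A x B contains all ordered pairs (a, b).
|A x B| = |A| * |B| = 50 * 43 = 2150

2150


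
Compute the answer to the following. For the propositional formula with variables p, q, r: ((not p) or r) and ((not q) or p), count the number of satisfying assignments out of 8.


Evaluate all 8 assignments for p, q, r:
p=0, q=0, r=0: 1
p=0, q=0, r=1: 1
p=0, q=1, r=0: 0
p=0, q=1, r=1: 0
p=1, q=0, r=0: 0
p=1, q=0, r=1: 1
p=1, q=1, r=0: 0
p=1, q=1, r=1: 1
Satisfying count = 4

4


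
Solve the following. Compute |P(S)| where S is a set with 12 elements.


The power set of a set with n elements has 2^n elements.
|P(S)| = 2^12 = 4096

4096


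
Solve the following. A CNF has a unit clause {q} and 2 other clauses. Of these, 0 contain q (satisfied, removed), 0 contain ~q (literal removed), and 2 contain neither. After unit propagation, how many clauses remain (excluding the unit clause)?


Satisfied (removed): 0
Shortened (remain): 0
Unchanged (remain): 2
Remaining = 0 + 2 = 2

2


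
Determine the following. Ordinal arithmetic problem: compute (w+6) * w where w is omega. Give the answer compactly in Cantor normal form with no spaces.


Compute (w+6) * w.
Ordinal * is associative and left-distributive over +, but NOT commutative; for finite n>1, n*w = w but w*n stays w*n.
(w+6) * w = sup{(w+6)*k : k<w} = sup{w*k+6} = w^2 (the +6 tail is absorbed in the limit).
Result = w^2

w^2


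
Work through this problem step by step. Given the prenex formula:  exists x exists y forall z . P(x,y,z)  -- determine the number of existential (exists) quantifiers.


Quantifier prefix: exists x exists y forall z
Mark each quantifier type:
  E E U
Universal count = 1, Existential count = 2
Asked for existential (exists) quantifiers: 2

2


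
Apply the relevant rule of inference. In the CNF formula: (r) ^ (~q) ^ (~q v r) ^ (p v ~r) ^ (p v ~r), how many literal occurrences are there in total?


Counting literals in each clause:
Clause 1: 1 literal(s)
Clause 2: 1 literal(s)
Clause 3: 2 literal(s)
Clause 4: 2 literal(s)
Clause 5: 2 literal(s)
Total = 8

8


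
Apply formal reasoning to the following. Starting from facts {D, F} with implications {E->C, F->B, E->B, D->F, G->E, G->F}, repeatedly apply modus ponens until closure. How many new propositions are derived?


Initial facts: {D, F}
Apply modus ponens to closure:
  F and F->B  =>  B
Final known: {B, D, F}
New propositions: {B}
Count = 1

1


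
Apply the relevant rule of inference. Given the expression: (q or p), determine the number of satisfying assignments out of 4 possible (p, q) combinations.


Check all 4 assignments:
p=0, q=0: 0
p=0, q=1: 1
p=1, q=0: 1
p=1, q=1: 1
Count of True = 3

3


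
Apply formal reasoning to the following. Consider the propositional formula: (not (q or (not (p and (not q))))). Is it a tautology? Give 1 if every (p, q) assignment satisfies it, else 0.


Check all 4 assignments:
p=0, q=0: 0
p=0, q=1: 0
p=1, q=0: 1
p=1, q=1: 0
Satisfying count = 1/4.
Tautology iff count = 4: no.

0


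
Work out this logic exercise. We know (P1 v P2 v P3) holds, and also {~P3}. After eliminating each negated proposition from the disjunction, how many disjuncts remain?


Original disjuncts (3): P1, P2, P3
Negated (eliminate): ~P3
Remaining disjuncts: P1, P2
Count = 3 - 1 = 2

2


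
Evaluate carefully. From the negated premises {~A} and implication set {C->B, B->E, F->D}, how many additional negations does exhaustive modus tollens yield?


Initial negated facts: {~A}
Apply modus tollens to closure:
  (no implication fires)
Final negated: {~A}
New negations: {(none)}
Count = 0

0


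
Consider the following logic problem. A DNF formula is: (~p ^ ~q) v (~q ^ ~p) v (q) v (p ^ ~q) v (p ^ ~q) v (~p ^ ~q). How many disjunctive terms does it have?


A DNF formula is a disjunction of terms (conjunctions).
Terms are separated by v.
Counting the disjuncts: 6 terms.

6


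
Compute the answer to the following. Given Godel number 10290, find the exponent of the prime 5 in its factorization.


Factorize 10290 by dividing by 5 repeatedly.
Division steps: 5 divides 10290 exactly 1 time(s).
Exponent of 5 = 1

1


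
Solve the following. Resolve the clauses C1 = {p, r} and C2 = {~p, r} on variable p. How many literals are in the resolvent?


Remove p from C1 and ~p from C2.
C1 remainder: {r}
C2 remainder: {r}
Union (resolvent): {r}
Resolvent has 1 literal(s).

1


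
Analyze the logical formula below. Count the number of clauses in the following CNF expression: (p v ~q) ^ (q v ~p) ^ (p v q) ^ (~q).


A CNF formula is a conjunction of clauses.
Clauses are separated by ^.
Counting the conjuncts: 4 clauses.

4


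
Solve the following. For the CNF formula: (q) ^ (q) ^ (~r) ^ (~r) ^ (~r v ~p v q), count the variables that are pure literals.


Check each variable for pure literal status:
p: pure negative
q: pure positive
r: pure negative
Pure literal count = 3

3


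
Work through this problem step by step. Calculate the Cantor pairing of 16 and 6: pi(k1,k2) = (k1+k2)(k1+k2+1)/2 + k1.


k1 + k2 = 22
(k1+k2)(k1+k2+1)/2 = 22 * 23 / 2 = 253
pi = 253 + 16 = 269

269


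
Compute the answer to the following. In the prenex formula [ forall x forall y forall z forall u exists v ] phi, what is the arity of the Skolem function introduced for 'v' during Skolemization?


Quantifier prefix: forall x forall y forall z forall u exists v
'v' is existentially quantified at position 5.
Universal variables preceding it: x, y, z, u
Skolem function arity = 4

4


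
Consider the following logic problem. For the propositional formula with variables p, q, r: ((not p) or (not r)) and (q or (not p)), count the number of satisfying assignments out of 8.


Evaluate all 8 assignments for p, q, r:
p=0, q=0, r=0: 1
p=0, q=0, r=1: 1
p=0, q=1, r=0: 1
p=0, q=1, r=1: 1
p=1, q=0, r=0: 0
p=1, q=0, r=1: 0
p=1, q=1, r=0: 1
p=1, q=1, r=1: 0
Satisfying count = 5

5


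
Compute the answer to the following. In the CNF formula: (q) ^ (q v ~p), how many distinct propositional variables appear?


Identify each variable that appears in the formula.
Variables found: p, q
Count = 2

2


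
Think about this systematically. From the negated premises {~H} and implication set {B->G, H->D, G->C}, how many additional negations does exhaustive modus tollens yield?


Initial negated facts: {~H}
Apply modus tollens to closure:
  (no implication fires)
Final negated: {~H}
New negations: {(none)}
Count = 0

0


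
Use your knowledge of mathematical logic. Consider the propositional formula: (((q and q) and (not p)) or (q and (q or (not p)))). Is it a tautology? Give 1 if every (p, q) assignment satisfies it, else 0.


Check all 4 assignments:
p=0, q=0: 0
p=0, q=1: 1
p=1, q=0: 0
p=1, q=1: 1
Satisfying count = 2/4.
Tautology iff count = 4: no.

0


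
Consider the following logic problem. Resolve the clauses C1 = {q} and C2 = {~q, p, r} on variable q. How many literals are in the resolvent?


Remove q from C1 and ~q from C2.
C1 remainder: {}
C2 remainder: {p, r}
Union (resolvent): {p, r}
Resolvent has 2 literal(s).

2


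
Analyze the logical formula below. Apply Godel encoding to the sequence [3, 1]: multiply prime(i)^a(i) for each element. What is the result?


Encode each element as an exponent of the corresponding prime:
  2^3 = 8
  3^1 = 3
Product = 8 * 3 = 24

24


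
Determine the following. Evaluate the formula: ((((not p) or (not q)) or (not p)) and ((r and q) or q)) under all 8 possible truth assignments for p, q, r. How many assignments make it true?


Check all 8 assignments:
p=0, q=0, r=0: 0
p=0, q=0, r=1: 0
p=0, q=1, r=0: 1
p=0, q=1, r=1: 1
p=1, q=0, r=0: 0
p=1, q=0, r=1: 0
p=1, q=1, r=0: 0
p=1, q=1, r=1: 0
Count of True = 2

2


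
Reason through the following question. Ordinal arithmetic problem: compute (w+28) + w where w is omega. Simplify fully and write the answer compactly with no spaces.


Compute (w+28) + w.
Ordinal + is associative but NOT commutative; for finite n>0, n + w = w but w + n stays w+n.
(w+28) + w = w + (28+w) = w + w = w*2 (the finite tail 28 is absorbed by the right w).
Result = w*2

w*2


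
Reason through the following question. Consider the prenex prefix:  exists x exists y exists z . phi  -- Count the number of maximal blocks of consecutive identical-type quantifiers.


Quantifier-type sequence: E E E  (A=forall, E=exists)
Group into maximal same-type runs:
  Ex3
Number of blocks = 1

1


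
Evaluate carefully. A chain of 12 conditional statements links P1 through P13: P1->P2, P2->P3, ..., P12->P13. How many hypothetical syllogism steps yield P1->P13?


With 12 implications in a chain connecting 13 propositions:
P1->P2, P2->P3, ..., P12->P13
Steps needed = (number of implications) - 1 = 12 - 1 = 11

11


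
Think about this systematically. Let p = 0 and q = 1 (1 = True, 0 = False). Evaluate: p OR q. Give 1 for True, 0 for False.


p = 0, q = 1
Operation: p OR q
Evaluate: 0 OR 1 = 1

1


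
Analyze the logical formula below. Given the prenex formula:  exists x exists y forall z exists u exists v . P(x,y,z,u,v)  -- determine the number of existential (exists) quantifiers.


Quantifier prefix: exists x exists y forall z exists u exists v
Mark each quantifier type:
  E E U E E
Universal count = 1, Existential count = 4
Asked for existential (exists) quantifiers: 4

4


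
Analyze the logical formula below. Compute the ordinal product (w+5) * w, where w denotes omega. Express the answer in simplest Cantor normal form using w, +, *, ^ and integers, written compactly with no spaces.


Compute (w+5) * w.
Ordinal * is associative and left-distributive over +, but NOT commutative; for finite n>1, n*w = w but w*n stays w*n.
(w+5) * w = sup{(w+5)*k : k<w} = sup{w*k+5} = w^2 (the +5 tail is absorbed in the limit).
Result = w^2

w^2


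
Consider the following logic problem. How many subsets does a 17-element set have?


The power set of a set with n elements has 2^n elements.
|P(S)| = 2^17 = 131072

131072


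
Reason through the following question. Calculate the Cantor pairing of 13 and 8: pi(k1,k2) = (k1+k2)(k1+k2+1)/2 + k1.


k1 + k2 = 21
(k1+k2)(k1+k2+1)/2 = 21 * 22 / 2 = 231
pi = 231 + 13 = 244

244


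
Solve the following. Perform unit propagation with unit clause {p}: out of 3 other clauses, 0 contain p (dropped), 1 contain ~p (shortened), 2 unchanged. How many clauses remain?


Satisfied (removed): 0
Shortened (remain): 1
Unchanged (remain): 2
Remaining = 1 + 2 = 3

3


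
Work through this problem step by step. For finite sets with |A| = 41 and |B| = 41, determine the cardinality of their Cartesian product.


The Cartesian product A x B contains all ordered pairs (a, b).
|A x B| = |A| * |B| = 41 * 41 = 1681

1681


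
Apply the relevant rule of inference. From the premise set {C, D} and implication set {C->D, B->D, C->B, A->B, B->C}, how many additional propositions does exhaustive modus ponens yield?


Initial facts: {C, D}
Apply modus ponens to closure:
  C and C->B  =>  B
Final known: {B, C, D}
New propositions: {B}
Count = 1

1


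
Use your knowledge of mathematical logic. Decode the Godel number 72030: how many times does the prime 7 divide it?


Factorize 72030 by dividing by 7 repeatedly.
Division steps: 7 divides 72030 exactly 4 time(s).
Exponent of 7 = 4

4


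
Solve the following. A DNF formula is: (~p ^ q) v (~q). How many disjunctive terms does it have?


A DNF formula is a disjunction of terms (conjunctions).
Terms are separated by v.
Counting the disjuncts: 2 terms.

2


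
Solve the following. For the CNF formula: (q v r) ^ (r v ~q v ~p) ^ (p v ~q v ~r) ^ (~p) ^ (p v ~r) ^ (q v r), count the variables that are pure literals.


Check each variable for pure literal status:
p: mixed (not pure)
q: mixed (not pure)
r: mixed (not pure)
Pure literal count = 0

0


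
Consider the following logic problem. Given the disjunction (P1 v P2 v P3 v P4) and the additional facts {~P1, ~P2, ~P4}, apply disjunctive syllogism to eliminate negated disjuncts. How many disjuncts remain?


Original disjuncts (4): P1, P2, P3, P4
Negated (eliminate): ~P1, ~P2, ~P4
Remaining disjuncts: P3
Count = 4 - 3 = 1

1


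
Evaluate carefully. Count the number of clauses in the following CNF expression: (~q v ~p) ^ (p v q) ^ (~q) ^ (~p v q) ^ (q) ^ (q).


A CNF formula is a conjunction of clauses.
Clauses are separated by ^.
Counting the conjuncts: 6 clauses.

6


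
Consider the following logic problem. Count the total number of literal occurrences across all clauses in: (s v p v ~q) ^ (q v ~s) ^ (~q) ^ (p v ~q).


Counting literals in each clause:
Clause 1: 3 literal(s)
Clause 2: 2 literal(s)
Clause 3: 1 literal(s)
Clause 4: 2 literal(s)
Total = 8

8


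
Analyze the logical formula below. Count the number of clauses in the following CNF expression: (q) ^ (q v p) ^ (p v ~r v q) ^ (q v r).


A CNF formula is a conjunction of clauses.
Clauses are separated by ^.
Counting the conjuncts: 4 clauses.

4


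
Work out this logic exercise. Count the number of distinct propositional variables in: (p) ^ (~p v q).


Identify each variable that appears in the formula.
Variables found: p, q
Count = 2

2


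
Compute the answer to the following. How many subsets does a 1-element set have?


The power set of a set with n elements has 2^n elements.
|P(S)| = 2^1 = 2

2


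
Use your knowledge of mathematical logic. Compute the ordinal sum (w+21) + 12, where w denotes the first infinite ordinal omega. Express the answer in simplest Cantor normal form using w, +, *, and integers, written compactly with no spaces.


Compute (w+21) + 12.
Ordinal + is associative but NOT commutative; for finite n>0, n + w = w but w + n stays w+n.
By associativity: (w+21) + 12 = w + (21+12) = w+33.
Result = w+33

w+33


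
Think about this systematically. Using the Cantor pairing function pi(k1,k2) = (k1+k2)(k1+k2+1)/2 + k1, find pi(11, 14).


k1 + k2 = 25
(k1+k2)(k1+k2+1)/2 = 25 * 26 / 2 = 325
pi = 325 + 11 = 336

336


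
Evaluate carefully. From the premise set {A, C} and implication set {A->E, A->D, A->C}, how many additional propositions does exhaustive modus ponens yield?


Initial facts: {A, C}
Apply modus ponens to closure:
  A and A->E  =>  E
  A and A->D  =>  D
Final known: {A, C, D, E}
New propositions: {D, E}
Count = 2

2


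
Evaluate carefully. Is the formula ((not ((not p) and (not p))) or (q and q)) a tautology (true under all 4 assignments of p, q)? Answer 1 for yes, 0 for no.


Check all 4 assignments:
p=0, q=0: 0
p=0, q=1: 1
p=1, q=0: 1
p=1, q=1: 1
Satisfying count = 3/4.
Tautology iff count = 4: no.

0


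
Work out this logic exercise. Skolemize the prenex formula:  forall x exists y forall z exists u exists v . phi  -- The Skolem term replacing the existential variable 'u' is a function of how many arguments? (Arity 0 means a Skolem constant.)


Quantifier prefix: forall x exists y forall z exists u exists v
'u' is existentially quantified at position 4.
Universal variables preceding it: x, z
Skolem function arity = 2

2


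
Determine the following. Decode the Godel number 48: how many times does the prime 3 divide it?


Factorize 48 by dividing by 3 repeatedly.
Division steps: 3 divides 48 exactly 1 time(s).
Exponent of 3 = 1

1


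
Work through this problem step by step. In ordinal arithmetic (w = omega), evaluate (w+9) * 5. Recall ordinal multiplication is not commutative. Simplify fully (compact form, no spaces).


Compute (w+9) * 5.
Ordinal * is associative and left-distributive over +, but NOT commutative; for finite n>1, n*w = w but w*n stays w*n.
(w+9) * 5 = (w+9) repeated 5 times. Each intermediate +9 is absorbed by the following w; only the last survives: w*5+9.
Result = w*5+9

w*5+9


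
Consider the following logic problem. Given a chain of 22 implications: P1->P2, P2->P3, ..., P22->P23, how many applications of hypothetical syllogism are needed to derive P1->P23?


With 22 implications in a chain connecting 23 propositions:
P1->P2, P2->P3, ..., P22->P23
Steps needed = (number of implications) - 1 = 22 - 1 = 21

21


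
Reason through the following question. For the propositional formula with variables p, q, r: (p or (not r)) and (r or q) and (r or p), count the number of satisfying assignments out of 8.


Evaluate all 8 assignments for p, q, r:
p=0, q=0, r=0: 0
p=0, q=0, r=1: 0
p=0, q=1, r=0: 0
p=0, q=1, r=1: 0
p=1, q=0, r=0: 0
p=1, q=0, r=1: 1
p=1, q=1, r=0: 1
p=1, q=1, r=1: 1
Satisfying count = 3

3


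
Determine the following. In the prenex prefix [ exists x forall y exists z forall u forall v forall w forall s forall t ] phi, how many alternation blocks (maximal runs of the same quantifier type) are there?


Quantifier-type sequence: E A E A A A A A  (A=forall, E=exists)
Group into maximal same-type runs:
  Ex1 | Ax1 | Ex1 | Ax5
Number of blocks = 4

4


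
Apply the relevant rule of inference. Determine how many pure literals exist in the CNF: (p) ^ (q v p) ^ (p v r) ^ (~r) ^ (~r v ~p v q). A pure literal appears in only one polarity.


Check each variable for pure literal status:
p: mixed (not pure)
q: pure positive
r: mixed (not pure)
Pure literal count = 1

1


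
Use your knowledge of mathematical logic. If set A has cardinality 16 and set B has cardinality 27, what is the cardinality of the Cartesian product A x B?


The Cartesian product A x B contains all ordered pairs (a, b).
|A x B| = |A| * |B| = 16 * 27 = 432

432


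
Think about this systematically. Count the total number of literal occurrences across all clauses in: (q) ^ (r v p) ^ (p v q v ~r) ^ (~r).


Counting literals in each clause:
Clause 1: 1 literal(s)
Clause 2: 2 literal(s)
Clause 3: 3 literal(s)
Clause 4: 1 literal(s)
Total = 7

7


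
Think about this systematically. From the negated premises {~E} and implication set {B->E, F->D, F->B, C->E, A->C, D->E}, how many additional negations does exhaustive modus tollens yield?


Initial negated facts: {~E}
Apply modus tollens to closure:
  ~E and B->E  =>  ~B
  ~B and F->B  =>  ~F
  ~E and C->E  =>  ~C
  ~C and A->C  =>  ~A
  ~E and D->E  =>  ~D
Final negated: {~A, ~B, ~C, ~D, ~E, ~F}
New negations: {~A, ~B, ~C, ~D, ~F}
Count = 5

5


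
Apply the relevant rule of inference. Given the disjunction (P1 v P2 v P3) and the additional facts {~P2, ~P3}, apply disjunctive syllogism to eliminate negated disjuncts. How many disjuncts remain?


Original disjuncts (3): P1, P2, P3
Negated (eliminate): ~P2, ~P3
Remaining disjuncts: P1
Count = 3 - 2 = 1

1


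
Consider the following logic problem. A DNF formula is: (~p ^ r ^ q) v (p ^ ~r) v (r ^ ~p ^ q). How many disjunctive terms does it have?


A DNF formula is a disjunction of terms (conjunctions).
Terms are separated by v.
Counting the disjuncts: 3 terms.

3


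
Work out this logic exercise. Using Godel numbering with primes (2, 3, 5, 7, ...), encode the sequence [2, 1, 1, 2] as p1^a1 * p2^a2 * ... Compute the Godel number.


Encode each element as an exponent of the corresponding prime:
  2^2 = 4
  3^1 = 3
  5^1 = 5
  7^2 = 49
Product = 4 * 3 * 5 * 49 = 2940

2940


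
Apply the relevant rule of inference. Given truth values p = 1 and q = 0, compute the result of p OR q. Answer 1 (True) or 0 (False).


p = 1, q = 0
Operation: p OR q
Evaluate: 1 OR 0 = 1

1


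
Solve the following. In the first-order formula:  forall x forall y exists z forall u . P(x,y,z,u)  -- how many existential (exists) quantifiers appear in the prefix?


Quantifier prefix: forall x forall y exists z forall u
Mark each quantifier type:
  U U E U
Universal count = 3, Existential count = 1
Asked for existential (exists) quantifiers: 1

1


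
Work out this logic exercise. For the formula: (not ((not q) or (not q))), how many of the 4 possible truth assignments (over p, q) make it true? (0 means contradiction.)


Check all 4 assignments:
p=0, q=0: 0
p=0, q=1: 1
p=1, q=0: 0
p=1, q=1: 1
Count of True = 2

2


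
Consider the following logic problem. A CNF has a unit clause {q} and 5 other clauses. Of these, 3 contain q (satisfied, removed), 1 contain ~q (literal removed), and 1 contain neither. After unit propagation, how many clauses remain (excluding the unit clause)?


Satisfied (removed): 3
Shortened (remain): 1
Unchanged (remain): 1
Remaining = 1 + 1 = 2

2


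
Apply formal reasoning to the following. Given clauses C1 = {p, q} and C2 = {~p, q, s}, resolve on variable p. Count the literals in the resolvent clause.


Remove p from C1 and ~p from C2.
C1 remainder: {q}
C2 remainder: {q, s}
Union (resolvent): {q, s}
Resolvent has 2 literal(s).

2


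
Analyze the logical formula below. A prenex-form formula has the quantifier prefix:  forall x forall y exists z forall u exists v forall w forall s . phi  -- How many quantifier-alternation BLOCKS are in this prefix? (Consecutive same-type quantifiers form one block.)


Quantifier-type sequence: A A E A E A A  (A=forall, E=exists)
Group into maximal same-type runs:
  Ax2 | Ex1 | Ax1 | Ex1 | Ax2
Number of blocks = 5

5


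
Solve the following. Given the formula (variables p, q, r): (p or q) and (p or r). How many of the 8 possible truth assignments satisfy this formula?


Evaluate all 8 assignments for p, q, r:
p=0, q=0, r=0: 0
p=0, q=0, r=1: 0
p=0, q=1, r=0: 0
p=0, q=1, r=1: 1
p=1, q=0, r=0: 1
p=1, q=0, r=1: 1
p=1, q=1, r=0: 1
p=1, q=1, r=1: 1
Satisfying count = 5

5


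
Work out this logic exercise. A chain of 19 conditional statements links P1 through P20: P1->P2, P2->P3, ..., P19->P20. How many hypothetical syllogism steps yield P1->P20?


With 19 implications in a chain connecting 20 propositions:
P1->P2, P2->P3, ..., P19->P20
Steps needed = (number of implications) - 1 = 19 - 1 = 18

18


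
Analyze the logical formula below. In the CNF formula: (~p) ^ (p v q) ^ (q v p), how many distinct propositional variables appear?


Identify each variable that appears in the formula.
Variables found: p, q
Count = 2

2


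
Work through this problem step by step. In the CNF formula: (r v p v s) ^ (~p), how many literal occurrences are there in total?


Counting literals in each clause:
Clause 1: 3 literal(s)
Clause 2: 1 literal(s)
Total = 4

4


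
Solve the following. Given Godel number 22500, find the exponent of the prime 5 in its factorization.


Factorize 22500 by dividing by 5 repeatedly.
Division steps: 5 divides 22500 exactly 4 time(s).
Exponent of 5 = 4

4


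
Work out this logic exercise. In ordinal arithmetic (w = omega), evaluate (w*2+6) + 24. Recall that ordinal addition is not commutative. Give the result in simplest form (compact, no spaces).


Compute (w*2+6) + 24.
Ordinal + is associative but NOT commutative; for finite n>0, n + w = w but w + n stays w+n.
By associativity: (w*2+6) + 24 = w*2 + (6+24) = w*2+30.
Result = w*2+30

w*2+30


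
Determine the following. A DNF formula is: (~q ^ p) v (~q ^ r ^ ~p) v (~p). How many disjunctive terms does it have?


A DNF formula is a disjunction of terms (conjunctions).
Terms are separated by v.
Counting the disjuncts: 3 terms.

3


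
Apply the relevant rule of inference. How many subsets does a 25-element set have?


The power set of a set with n elements has 2^n elements.
|P(S)| = 2^25 = 33554432

33554432


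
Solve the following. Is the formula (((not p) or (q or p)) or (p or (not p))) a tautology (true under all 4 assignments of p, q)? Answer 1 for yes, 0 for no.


Check all 4 assignments:
p=0, q=0: 1
p=0, q=1: 1
p=1, q=0: 1
p=1, q=1: 1
Satisfying count = 4/4.
Tautology iff count = 4: yes.

1


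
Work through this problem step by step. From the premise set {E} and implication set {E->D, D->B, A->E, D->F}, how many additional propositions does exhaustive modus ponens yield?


Initial facts: {E}
Apply modus ponens to closure:
  E and E->D  =>  D
  D and D->B  =>  B
  D and D->F  =>  F
Final known: {B, D, E, F}
New propositions: {B, D, F}
Count = 3

3


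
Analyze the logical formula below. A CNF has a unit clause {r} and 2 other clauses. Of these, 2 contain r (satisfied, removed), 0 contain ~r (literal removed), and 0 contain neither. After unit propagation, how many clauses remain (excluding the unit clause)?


Satisfied (removed): 2
Shortened (remain): 0
Unchanged (remain): 0
Remaining = 0 + 0 = 0

0


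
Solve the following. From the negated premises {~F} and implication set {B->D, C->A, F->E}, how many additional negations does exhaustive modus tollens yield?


Initial negated facts: {~F}
Apply modus tollens to closure:
  (no implication fires)
Final negated: {~F}
New negations: {(none)}
Count = 0

0


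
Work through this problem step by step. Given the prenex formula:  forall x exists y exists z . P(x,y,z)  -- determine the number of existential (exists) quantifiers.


Quantifier prefix: forall x exists y exists z
Mark each quantifier type:
  U E E
Universal count = 1, Existential count = 2
Asked for existential (exists) quantifiers: 2

2


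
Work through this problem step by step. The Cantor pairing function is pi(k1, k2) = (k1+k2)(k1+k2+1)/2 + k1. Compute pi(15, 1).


k1 + k2 = 16
(k1+k2)(k1+k2+1)/2 = 16 * 17 / 2 = 136
pi = 136 + 15 = 151

151


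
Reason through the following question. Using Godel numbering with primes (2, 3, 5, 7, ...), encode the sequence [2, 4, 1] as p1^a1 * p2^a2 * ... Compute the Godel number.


Encode each element as an exponent of the corresponding prime:
  2^2 = 4
  3^4 = 81
  5^1 = 5
Product = 4 * 81 * 5 = 1620

1620


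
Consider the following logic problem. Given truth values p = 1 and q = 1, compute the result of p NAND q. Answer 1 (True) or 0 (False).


p = 1, q = 1
Operation: p NAND q
Evaluate: 1 NAND 1 = 0

0


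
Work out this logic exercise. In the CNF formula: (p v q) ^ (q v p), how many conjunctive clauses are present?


A CNF formula is a conjunction of clauses.
Clauses are separated by ^.
Counting the conjuncts: 2 clauses.

2


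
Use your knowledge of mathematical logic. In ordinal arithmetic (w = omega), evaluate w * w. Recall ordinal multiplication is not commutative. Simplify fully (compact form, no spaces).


Compute w * w.
Ordinal * is associative and left-distributive over +, but NOT commutative; for finite n>1, n*w = w but w*n stays w*n.
w * w = w^2 by definition.
Result = w^2

w^2


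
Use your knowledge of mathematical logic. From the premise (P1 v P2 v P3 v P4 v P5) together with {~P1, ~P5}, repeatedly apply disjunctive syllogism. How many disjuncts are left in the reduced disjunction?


Original disjuncts (5): P1, P2, P3, P4, P5
Negated (eliminate): ~P1, ~P5
Remaining disjuncts: P2, P3, P4
Count = 5 - 2 = 3

3


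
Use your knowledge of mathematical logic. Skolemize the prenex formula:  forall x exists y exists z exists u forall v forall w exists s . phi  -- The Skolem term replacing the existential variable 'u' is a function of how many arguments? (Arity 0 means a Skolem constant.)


Quantifier prefix: forall x exists y exists z exists u forall v forall w exists s
'u' is existentially quantified at position 4.
Universal variables preceding it: x
Skolem function arity = 1

1


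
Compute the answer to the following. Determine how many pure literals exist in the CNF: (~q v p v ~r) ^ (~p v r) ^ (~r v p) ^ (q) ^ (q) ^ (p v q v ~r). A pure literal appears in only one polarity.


Check each variable for pure literal status:
p: mixed (not pure)
q: mixed (not pure)
r: mixed (not pure)
Pure literal count = 0

0


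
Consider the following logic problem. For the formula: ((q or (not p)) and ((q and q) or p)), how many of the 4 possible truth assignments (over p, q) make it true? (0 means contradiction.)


Check all 4 assignments:
p=0, q=0: 0
p=0, q=1: 1
p=1, q=0: 0
p=1, q=1: 1
Count of True = 2

2
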